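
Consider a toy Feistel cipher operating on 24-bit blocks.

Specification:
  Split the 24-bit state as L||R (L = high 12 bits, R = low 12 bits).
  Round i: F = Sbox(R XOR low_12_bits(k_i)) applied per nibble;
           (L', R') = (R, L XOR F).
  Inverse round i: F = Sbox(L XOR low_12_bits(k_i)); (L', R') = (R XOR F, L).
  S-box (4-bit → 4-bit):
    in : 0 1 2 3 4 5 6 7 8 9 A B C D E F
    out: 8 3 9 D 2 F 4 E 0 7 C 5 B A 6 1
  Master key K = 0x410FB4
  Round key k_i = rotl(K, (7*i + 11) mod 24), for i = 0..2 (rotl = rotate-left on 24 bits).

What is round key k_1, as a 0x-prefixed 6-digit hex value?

K = 0x410FB4
k_0 = rotl(K, (7*0+11) mod 24) = rotl(K, 11) = 0x7DA208
k_1 = rotl(K, (7*1+11) mod 24) = rotl(K, 18) = 0xD1043E

0xD1043E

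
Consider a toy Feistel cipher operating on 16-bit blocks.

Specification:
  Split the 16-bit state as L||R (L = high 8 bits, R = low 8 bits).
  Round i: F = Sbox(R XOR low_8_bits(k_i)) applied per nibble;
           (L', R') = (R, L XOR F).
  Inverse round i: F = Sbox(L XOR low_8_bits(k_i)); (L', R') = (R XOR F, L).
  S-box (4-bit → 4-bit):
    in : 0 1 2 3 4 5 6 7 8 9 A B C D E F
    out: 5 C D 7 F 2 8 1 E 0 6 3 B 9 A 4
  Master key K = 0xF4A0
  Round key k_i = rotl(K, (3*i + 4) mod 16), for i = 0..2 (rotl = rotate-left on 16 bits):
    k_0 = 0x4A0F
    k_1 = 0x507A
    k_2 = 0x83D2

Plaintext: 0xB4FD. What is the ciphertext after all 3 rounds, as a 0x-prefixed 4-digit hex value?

0x1A47

s_0 = plaintext = 0xB4FD
s_1 = Round(s_0, k_0) = 0xFDF9
s_2 = Round(s_1, k_1) = 0xF91A
s_3 = Round(s_2, k_2) = 0x1A47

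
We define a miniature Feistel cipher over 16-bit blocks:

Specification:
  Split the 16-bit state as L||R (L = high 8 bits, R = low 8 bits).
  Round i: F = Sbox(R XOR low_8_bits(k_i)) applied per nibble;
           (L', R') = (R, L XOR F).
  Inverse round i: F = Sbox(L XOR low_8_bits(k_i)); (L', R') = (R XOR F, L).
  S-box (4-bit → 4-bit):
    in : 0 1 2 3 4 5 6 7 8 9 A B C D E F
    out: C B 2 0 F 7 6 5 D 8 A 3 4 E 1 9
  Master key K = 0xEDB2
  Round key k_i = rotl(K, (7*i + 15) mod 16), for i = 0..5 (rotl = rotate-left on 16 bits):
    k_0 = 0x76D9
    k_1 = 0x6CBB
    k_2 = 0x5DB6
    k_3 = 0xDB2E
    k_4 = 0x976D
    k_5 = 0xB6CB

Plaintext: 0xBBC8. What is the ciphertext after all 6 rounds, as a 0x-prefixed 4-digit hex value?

0xA47E

s_0 = plaintext = 0xBBC8
s_1 = Round(s_0, k_0) = 0xC800
s_2 = Round(s_1, k_1) = 0x00FB
s_3 = Round(s_2, k_2) = 0xFBFE
s_4 = Round(s_3, k_3) = 0xFE17
s_5 = Round(s_4, k_4) = 0x17A4
s_6 = Round(s_5, k_5) = 0xA47E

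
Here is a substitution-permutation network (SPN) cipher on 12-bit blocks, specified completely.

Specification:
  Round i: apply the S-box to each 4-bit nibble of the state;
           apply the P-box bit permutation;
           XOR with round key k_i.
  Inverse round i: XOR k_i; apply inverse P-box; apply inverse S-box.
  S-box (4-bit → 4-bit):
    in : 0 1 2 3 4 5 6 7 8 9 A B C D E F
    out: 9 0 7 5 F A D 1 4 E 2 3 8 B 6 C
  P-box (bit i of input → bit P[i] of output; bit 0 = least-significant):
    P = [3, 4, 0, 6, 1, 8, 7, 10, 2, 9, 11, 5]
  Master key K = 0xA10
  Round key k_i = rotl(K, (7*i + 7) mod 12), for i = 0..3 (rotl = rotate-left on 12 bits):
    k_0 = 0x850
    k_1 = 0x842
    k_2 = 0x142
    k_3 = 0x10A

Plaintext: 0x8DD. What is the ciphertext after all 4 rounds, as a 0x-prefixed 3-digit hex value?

0x70D

s_0 = plaintext = 0x8DD
s_1 = Round(s_0, k_0) = 0x50A
s_2 = Round(s_1, k_1) = 0xE70
s_3 = Round(s_2, k_2) = 0xB08
s_4 = Round(s_3, k_3) = 0x70D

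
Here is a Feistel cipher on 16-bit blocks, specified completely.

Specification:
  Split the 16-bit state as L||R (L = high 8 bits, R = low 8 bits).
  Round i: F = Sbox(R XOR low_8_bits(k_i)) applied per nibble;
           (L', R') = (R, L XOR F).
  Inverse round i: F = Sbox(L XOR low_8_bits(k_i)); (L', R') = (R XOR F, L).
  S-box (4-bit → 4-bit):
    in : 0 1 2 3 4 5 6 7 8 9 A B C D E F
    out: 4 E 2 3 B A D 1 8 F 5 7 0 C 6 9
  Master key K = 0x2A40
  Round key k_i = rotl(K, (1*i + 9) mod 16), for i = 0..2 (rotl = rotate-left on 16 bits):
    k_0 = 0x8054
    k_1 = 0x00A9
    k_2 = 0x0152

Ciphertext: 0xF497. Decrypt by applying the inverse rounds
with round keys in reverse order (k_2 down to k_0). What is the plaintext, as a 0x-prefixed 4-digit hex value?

0xD927

s_0 = ciphertext = 0xF497
s_1 = InvRound(s_0, k_2) = 0xCAF4
s_2 = InvRound(s_1, k_1) = 0x27CA
s_3 = InvRound(s_2, k_0) = 0xD927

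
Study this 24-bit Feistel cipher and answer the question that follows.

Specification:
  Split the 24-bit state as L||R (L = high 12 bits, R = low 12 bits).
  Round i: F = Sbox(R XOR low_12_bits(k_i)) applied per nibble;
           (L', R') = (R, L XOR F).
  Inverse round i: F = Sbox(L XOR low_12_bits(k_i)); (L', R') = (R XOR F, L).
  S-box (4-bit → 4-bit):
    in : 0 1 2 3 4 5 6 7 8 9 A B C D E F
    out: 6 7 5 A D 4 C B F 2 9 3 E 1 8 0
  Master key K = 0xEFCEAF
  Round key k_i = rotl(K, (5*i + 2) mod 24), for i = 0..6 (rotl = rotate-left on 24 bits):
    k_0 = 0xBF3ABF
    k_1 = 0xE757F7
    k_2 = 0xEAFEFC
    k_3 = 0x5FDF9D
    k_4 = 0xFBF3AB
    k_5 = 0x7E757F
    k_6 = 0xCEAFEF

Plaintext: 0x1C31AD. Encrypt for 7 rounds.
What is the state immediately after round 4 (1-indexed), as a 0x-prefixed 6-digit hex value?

0x14AD61

s_0 = plaintext = 0x1C31AD
s_1 = Round(s_0, k_0) = 0x1AD2B6
s_2 = Round(s_1, k_1) = 0x2B657A
s_3 = Round(s_2, k_2) = 0x57A14A
s_4 = Round(s_3, k_3) = 0x14AD61
s_5 = Round(s_4, k_4) = 0xD619A3
s_6 = Round(s_5, k_5) = 0x9A337F
s_7 = Round(s_6, k_6) = 0x37F785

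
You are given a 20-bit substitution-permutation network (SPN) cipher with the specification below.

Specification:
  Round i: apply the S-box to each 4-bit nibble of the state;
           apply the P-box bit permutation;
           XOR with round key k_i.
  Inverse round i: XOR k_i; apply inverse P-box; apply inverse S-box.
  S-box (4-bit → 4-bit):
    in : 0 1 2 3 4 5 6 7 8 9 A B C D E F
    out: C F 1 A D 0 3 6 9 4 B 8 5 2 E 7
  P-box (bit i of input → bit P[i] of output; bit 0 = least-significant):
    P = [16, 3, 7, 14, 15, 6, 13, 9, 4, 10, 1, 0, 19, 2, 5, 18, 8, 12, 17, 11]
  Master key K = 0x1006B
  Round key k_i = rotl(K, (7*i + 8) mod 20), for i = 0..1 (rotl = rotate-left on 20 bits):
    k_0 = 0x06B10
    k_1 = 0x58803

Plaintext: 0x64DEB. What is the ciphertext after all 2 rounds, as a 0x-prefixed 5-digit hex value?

0xBE9F5

s_0 = plaintext = 0x64DEB
s_1 = Round(s_0, k_0) = 0xC1C70
s_2 = Round(s_1, k_1) = 0xBE9F5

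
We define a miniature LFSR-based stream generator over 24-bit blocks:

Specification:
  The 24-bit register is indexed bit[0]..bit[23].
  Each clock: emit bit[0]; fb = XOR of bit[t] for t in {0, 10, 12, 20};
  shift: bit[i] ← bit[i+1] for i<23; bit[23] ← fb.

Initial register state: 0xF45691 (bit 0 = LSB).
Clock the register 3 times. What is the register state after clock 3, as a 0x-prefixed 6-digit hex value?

0xDE8AD2

reg_0 = 0xF45691
clock 1: out=1, reg = 0x7A2B48
clock 2: out=0, reg = 0xBD15A4
clock 3: out=0, reg = 0xDE8AD2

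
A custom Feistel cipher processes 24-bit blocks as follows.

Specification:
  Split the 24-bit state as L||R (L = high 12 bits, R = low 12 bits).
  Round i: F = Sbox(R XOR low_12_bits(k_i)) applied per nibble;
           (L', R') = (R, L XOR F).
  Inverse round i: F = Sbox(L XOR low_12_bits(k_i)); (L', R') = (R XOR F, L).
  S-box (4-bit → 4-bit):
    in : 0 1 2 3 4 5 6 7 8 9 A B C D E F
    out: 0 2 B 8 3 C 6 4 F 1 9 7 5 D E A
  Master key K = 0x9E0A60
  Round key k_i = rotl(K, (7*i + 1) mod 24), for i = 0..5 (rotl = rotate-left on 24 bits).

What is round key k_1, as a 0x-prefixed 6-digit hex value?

0x0A609E

K = 0x9E0A60
k_0 = rotl(K, (7*0+1) mod 24) = rotl(K, 1) = 0x3C14C1
k_1 = rotl(K, (7*1+1) mod 24) = rotl(K, 8) = 0x0A609E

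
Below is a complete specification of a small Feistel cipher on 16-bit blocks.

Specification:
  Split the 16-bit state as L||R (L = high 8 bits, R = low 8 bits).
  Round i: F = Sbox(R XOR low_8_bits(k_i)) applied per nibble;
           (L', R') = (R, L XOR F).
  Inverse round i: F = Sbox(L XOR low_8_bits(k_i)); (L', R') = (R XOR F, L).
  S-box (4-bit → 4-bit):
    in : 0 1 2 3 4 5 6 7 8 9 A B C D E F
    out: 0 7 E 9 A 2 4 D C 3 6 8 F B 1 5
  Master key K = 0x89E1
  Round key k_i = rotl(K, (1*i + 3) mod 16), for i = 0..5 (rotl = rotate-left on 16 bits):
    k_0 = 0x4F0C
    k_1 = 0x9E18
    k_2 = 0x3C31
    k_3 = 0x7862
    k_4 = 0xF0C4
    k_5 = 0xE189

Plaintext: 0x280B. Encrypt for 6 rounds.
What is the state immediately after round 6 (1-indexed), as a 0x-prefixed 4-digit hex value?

0xC8D7

s_0 = plaintext = 0x280B
s_1 = Round(s_0, k_0) = 0x0B25
s_2 = Round(s_1, k_1) = 0x2590
s_3 = Round(s_2, k_2) = 0x9042
s_4 = Round(s_3, k_3) = 0x4270
s_5 = Round(s_4, k_4) = 0x70C8
s_6 = Round(s_5, k_5) = 0xC8D7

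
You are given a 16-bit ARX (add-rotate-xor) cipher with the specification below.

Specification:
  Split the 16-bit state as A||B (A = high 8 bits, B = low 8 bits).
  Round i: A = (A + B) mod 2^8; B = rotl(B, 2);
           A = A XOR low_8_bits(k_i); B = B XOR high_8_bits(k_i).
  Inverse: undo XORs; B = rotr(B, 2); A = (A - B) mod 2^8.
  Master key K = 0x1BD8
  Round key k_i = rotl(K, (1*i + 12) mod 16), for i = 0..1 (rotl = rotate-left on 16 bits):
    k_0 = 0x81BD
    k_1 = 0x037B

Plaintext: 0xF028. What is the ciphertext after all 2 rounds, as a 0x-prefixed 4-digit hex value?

0xBD87

s_0 = plaintext = 0xF028
s_1 = Round(s_0, k_0) = 0xA521
s_2 = Round(s_1, k_1) = 0xBD87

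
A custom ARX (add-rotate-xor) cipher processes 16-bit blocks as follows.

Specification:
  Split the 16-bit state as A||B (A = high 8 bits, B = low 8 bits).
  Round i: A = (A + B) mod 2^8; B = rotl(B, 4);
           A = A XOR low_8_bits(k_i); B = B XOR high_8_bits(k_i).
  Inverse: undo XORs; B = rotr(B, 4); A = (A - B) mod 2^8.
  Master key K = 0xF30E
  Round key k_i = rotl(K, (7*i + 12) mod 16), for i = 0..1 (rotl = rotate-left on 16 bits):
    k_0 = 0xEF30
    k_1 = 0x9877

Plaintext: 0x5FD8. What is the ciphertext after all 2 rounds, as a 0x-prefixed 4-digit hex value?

0x1EBE

s_0 = plaintext = 0x5FD8
s_1 = Round(s_0, k_0) = 0x0762
s_2 = Round(s_1, k_1) = 0x1EBE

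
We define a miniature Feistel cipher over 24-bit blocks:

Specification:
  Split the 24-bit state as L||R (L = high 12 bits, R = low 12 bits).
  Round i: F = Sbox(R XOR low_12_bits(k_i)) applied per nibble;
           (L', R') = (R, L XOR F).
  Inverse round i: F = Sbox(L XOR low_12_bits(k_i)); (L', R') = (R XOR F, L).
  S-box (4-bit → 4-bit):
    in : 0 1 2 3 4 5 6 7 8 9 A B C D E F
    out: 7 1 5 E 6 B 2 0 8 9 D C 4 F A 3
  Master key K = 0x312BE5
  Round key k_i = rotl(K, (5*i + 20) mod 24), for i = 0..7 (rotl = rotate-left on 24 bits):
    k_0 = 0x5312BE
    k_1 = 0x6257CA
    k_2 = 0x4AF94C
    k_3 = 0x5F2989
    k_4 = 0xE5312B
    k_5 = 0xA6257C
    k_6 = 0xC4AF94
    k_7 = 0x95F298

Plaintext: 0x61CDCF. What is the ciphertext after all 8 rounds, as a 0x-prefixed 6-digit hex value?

s_0 = plaintext = 0x61CDCF
s_1 = Round(s_0, k_0) = 0xDCF51D
s_2 = Round(s_1, k_1) = 0x51D83F
s_3 = Round(s_2, k_2) = 0x83F413
s_4 = Round(s_3, k_3) = 0x4137A2
s_5 = Round(s_4, k_4) = 0x7A269A
s_6 = Round(s_5, k_5) = 0x69A900
s_7 = Round(s_6, k_6) = 0x90040C
s_8 = Round(s_7, k_7) = 0x40CB96

0x40CB96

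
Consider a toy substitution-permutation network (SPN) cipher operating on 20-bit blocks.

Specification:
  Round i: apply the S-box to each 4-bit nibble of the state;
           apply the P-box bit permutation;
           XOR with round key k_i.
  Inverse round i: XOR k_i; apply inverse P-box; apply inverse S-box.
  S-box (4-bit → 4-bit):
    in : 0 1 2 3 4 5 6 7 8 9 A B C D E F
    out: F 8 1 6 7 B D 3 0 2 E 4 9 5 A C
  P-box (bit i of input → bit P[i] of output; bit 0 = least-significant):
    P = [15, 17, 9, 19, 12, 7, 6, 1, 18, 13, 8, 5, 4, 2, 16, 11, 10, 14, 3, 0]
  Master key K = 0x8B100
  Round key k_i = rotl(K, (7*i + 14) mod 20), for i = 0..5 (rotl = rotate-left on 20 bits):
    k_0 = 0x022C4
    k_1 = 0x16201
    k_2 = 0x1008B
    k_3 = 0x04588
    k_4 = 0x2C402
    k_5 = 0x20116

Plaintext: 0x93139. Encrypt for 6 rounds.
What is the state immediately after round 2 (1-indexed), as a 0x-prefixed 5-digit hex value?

s_0 = plaintext = 0x93139
s_1 = Round(s_0, k_0) = 0x36220
s_2 = Round(s_1, k_1) = 0xEB819
s_3 = Round(s_2, k_2) = 0x24088
s_4 = Round(s_3, k_3) = 0x560BC
s_5 = Round(s_4, k_4) = 0xF2973
s_6 = Round(s_5, k_5) = 0x0338F

0xEB819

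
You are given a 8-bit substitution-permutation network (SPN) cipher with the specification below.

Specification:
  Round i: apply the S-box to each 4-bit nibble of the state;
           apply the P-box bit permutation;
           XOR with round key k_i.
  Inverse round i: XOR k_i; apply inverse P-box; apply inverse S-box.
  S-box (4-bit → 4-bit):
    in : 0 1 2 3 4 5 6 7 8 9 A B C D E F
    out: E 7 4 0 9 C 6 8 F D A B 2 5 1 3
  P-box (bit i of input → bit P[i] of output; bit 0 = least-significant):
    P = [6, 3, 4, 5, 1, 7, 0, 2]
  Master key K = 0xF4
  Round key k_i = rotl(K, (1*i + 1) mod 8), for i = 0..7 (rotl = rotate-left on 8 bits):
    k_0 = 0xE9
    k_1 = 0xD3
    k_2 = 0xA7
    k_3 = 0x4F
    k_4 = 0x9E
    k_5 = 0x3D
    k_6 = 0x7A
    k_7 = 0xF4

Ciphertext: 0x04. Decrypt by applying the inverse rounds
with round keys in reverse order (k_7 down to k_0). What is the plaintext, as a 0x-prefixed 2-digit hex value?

0xD7

s_0 = ciphertext = 0x04
s_1 = InvRound(s_0, k_7) = 0xC9
s_2 = InvRound(s_1, k_6) = 0x15
s_3 = InvRound(s_2, k_5) = 0x3A
s_4 = InvRound(s_3, k_4) = 0xA7
s_5 = InvRound(s_4, k_3) = 0xCB
s_6 = InvRound(s_5, k_2) = 0x7B
s_7 = InvRound(s_6, k_1) = 0xCA
s_8 = InvRound(s_7, k_0) = 0xD7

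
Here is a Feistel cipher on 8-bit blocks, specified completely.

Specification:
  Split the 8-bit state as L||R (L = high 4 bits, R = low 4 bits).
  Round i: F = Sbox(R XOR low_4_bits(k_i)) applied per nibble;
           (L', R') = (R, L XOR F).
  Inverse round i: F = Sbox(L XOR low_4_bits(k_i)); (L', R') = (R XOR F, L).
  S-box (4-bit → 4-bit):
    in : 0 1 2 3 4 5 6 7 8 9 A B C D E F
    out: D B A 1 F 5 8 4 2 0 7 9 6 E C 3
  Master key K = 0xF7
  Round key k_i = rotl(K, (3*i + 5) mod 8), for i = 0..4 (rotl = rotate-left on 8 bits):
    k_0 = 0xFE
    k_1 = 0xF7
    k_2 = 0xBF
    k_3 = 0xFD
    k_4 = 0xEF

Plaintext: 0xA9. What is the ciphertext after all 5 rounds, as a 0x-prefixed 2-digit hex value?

s_0 = plaintext = 0xA9
s_1 = Round(s_0, k_0) = 0x9E
s_2 = Round(s_1, k_1) = 0xE9
s_3 = Round(s_2, k_2) = 0x96
s_4 = Round(s_3, k_3) = 0x60
s_5 = Round(s_4, k_4) = 0x05

0x05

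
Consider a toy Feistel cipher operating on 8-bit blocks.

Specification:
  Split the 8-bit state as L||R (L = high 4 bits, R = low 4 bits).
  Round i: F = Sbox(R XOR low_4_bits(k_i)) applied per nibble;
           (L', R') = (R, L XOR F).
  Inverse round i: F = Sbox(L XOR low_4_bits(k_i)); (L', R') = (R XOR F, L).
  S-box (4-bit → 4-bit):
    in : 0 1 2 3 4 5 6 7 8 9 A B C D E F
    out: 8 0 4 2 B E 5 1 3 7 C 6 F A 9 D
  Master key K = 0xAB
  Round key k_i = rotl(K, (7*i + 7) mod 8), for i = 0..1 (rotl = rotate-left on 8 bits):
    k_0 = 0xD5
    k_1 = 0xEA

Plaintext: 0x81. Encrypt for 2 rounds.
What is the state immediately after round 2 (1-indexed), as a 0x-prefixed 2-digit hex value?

0x36

s_0 = plaintext = 0x81
s_1 = Round(s_0, k_0) = 0x13
s_2 = Round(s_1, k_1) = 0x36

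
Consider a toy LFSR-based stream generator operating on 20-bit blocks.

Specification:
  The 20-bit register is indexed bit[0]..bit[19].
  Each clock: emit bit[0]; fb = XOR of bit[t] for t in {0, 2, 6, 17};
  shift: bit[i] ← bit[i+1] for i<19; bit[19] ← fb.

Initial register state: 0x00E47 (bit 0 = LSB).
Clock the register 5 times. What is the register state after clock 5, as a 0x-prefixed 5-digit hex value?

reg_0 = 0x00E47
clock 1: out=1, reg = 0x80723
clock 2: out=1, reg = 0xC0391
clock 3: out=1, reg = 0xE01C8
clock 4: out=0, reg = 0x700E4
clock 5: out=0, reg = 0xB8072

0xB8072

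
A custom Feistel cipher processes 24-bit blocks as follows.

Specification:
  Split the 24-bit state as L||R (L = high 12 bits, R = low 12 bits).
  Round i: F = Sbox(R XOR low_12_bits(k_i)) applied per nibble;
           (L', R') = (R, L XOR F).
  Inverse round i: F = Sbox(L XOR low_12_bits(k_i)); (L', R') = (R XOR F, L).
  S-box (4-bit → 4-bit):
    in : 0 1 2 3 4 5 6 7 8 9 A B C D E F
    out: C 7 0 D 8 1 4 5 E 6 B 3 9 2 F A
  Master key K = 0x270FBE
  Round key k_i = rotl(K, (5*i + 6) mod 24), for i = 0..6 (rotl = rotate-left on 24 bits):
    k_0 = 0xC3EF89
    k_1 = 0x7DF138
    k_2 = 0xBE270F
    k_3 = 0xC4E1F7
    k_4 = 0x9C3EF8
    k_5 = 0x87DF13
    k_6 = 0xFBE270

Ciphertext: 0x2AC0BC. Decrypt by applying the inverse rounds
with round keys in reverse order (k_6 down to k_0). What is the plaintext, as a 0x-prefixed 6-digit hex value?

s_0 = ciphertext = 0x2AC0BC
s_1 = InvRound(s_0, k_6) = 0xC952AC
s_2 = InvRound(s_1, k_5) = 0xF48C95
s_3 = InvRound(s_2, k_4) = 0xBA9F48
s_4 = InvRound(s_3, k_3) = 0x457BA9
s_5 = InvRound(s_4, k_2) = 0x6B7457
s_6 = InvRound(s_5, k_1) = 0x1BD6B7
s_7 = InvRound(s_6, k_0) = 0x96F1BD

0x96F1BD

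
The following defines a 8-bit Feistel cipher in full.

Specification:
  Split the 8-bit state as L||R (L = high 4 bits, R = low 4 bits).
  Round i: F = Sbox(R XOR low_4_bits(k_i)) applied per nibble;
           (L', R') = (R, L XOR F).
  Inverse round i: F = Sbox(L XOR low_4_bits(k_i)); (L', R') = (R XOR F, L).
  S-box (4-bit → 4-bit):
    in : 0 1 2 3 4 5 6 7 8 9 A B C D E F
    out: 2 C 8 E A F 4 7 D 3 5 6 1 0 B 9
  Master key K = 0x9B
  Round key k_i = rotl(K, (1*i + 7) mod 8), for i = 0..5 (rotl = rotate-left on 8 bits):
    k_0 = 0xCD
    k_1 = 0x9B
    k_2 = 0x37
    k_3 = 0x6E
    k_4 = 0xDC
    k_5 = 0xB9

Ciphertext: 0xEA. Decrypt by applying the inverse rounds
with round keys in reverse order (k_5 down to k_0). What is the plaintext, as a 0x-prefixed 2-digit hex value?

0x95

s_0 = ciphertext = 0xEA
s_1 = InvRound(s_0, k_5) = 0xDE
s_2 = InvRound(s_1, k_4) = 0x2D
s_3 = InvRound(s_2, k_3) = 0xC2
s_4 = InvRound(s_3, k_2) = 0x4C
s_5 = InvRound(s_4, k_1) = 0x54
s_6 = InvRound(s_5, k_0) = 0x95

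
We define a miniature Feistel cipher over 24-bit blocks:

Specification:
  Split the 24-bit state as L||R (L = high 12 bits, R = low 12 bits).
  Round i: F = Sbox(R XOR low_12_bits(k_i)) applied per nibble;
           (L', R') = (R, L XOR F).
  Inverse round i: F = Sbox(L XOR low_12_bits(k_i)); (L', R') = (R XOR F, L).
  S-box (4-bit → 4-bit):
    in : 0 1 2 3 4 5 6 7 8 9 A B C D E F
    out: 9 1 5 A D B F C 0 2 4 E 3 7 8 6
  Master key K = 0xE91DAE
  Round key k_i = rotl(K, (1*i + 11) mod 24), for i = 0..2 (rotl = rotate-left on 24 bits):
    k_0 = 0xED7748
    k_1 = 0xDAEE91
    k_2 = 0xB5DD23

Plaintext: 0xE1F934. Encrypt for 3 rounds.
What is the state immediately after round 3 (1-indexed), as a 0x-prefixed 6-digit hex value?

0x9E3BE5

s_0 = plaintext = 0xE1F934
s_1 = Round(s_0, k_0) = 0x9346DC
s_2 = Round(s_1, k_1) = 0x6DC9E3
s_3 = Round(s_2, k_2) = 0x9E3BE5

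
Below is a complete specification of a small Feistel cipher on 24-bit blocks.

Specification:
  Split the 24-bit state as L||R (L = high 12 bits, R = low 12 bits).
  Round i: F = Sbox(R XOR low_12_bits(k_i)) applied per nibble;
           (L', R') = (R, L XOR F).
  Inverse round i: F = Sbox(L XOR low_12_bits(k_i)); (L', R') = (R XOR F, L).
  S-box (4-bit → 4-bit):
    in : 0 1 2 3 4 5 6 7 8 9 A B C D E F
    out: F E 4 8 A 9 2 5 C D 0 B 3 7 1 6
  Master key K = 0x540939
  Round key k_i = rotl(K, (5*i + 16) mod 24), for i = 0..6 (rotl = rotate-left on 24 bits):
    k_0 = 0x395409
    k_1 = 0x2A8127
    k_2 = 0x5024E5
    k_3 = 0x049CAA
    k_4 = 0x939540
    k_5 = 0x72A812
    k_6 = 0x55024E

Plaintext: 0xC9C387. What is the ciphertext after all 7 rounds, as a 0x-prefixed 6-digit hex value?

0x0E8DED

s_0 = plaintext = 0xC9C387
s_1 = Round(s_0, k_0) = 0x38795D
s_2 = Round(s_1, k_1) = 0x95DFD7
s_3 = Round(s_2, k_2) = 0xFD72D9
s_4 = Round(s_3, k_3) = 0x2D9E8F
s_5 = Round(s_4, k_4) = 0xE8F9EF
s_6 = Round(s_5, k_5) = 0x9EF0E8
s_7 = Round(s_6, k_6) = 0x0E8DED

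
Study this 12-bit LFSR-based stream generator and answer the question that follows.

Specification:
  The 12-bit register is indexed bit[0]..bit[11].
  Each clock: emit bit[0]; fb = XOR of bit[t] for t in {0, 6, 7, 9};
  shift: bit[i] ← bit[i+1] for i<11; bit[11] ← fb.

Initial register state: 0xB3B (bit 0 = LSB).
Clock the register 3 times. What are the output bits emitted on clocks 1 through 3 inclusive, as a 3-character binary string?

110

reg_0 = 0xB3B
clock 1: out=1, reg = 0x59D
clock 2: out=1, reg = 0x2CE
clock 3: out=0, reg = 0x967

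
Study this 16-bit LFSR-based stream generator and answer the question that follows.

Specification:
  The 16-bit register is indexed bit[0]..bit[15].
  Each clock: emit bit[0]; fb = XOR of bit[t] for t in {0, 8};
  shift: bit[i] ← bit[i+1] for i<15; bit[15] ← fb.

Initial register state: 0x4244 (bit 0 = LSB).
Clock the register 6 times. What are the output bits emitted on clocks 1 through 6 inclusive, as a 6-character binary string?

reg_0 = 0x4244
clock 1: out=0, reg = 0x2122
clock 2: out=0, reg = 0x9091
clock 3: out=1, reg = 0xC848
clock 4: out=0, reg = 0x6424
clock 5: out=0, reg = 0x3212
clock 6: out=0, reg = 0x1909

001000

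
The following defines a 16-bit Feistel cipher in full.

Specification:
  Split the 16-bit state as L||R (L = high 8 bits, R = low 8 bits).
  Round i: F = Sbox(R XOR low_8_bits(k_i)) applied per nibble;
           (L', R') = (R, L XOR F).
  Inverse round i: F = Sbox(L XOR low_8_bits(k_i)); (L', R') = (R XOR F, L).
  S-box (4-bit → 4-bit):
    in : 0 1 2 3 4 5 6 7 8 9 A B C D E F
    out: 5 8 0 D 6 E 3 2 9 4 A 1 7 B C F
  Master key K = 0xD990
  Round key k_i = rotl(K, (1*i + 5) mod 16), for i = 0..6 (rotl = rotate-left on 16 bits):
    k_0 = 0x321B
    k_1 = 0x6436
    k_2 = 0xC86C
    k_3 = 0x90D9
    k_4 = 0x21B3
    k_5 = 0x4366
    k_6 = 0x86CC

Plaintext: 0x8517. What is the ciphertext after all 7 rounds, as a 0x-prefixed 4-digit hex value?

s_0 = plaintext = 0x8517
s_1 = Round(s_0, k_0) = 0x17D2
s_2 = Round(s_1, k_1) = 0xD2D1
s_3 = Round(s_2, k_2) = 0xD1C9
s_4 = Round(s_3, k_3) = 0xC954
s_5 = Round(s_4, k_4) = 0x540B
s_6 = Round(s_5, k_5) = 0x0B6F
s_7 = Round(s_6, k_6) = 0x6FA6

0x6FA6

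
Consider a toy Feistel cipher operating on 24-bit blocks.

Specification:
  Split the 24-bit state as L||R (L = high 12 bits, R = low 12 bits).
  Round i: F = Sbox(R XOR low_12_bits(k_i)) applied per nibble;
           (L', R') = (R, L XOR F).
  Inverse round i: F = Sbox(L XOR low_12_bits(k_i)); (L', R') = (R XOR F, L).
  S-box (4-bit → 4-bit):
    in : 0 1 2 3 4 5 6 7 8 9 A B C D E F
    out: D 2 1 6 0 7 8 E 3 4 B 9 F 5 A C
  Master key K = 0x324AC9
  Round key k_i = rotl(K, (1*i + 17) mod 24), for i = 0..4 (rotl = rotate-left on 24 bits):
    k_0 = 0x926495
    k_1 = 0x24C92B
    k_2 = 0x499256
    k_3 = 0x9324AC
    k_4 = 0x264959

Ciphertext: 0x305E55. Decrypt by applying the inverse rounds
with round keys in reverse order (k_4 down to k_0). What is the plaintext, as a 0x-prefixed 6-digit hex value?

0x9EAA0E

s_0 = ciphertext = 0x305E55
s_1 = InvRound(s_0, k_4) = 0x52A305
s_2 = InvRound(s_1, k_3) = 0x13D52A
s_3 = InvRound(s_2, k_2) = 0x3A313D
s_4 = InvRound(s_3, k_1) = 0xA0E3A3
s_5 = InvRound(s_4, k_0) = 0x9EAA0E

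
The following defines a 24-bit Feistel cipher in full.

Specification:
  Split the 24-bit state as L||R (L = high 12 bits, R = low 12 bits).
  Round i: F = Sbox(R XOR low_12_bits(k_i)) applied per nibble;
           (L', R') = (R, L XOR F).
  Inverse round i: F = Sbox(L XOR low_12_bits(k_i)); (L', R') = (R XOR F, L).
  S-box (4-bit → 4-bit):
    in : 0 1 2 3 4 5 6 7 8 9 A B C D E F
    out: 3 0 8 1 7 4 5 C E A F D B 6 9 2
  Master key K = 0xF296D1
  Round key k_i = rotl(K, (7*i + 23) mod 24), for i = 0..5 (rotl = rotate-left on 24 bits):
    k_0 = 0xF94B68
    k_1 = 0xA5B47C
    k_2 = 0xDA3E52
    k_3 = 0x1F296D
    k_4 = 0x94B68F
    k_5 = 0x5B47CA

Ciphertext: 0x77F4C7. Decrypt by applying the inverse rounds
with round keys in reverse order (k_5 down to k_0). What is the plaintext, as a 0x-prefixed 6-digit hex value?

s_0 = ciphertext = 0x77F4C7
s_1 = InvRound(s_0, k_5) = 0x71377F
s_2 = InvRound(s_1, k_4) = 0x7D4713
s_3 = InvRound(s_2, k_3) = 0xEC97D4
s_4 = InvRound(s_3, k_2) = 0x479EC9
s_5 = InvRound(s_4, k_1) = 0xDFD479
s_6 = InvRound(s_5, k_0) = 0x1DDDFD

0x1DDDFD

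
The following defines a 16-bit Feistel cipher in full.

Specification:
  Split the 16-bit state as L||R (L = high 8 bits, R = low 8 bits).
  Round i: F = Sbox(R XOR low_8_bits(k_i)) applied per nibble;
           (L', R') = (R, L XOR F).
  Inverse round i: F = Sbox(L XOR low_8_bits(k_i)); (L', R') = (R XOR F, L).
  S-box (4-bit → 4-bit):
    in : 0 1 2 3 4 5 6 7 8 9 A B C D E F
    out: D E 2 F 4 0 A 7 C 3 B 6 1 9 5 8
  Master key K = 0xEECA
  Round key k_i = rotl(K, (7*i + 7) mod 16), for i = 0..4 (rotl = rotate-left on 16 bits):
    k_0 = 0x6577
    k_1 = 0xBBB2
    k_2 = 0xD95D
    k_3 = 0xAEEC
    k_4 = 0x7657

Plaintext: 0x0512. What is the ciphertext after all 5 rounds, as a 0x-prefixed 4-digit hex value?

s_0 = plaintext = 0x0512
s_1 = Round(s_0, k_0) = 0x12A5
s_2 = Round(s_1, k_1) = 0xA5F5
s_3 = Round(s_2, k_2) = 0xF519
s_4 = Round(s_3, k_3) = 0x1975
s_5 = Round(s_4, k_4) = 0x753B

0x753B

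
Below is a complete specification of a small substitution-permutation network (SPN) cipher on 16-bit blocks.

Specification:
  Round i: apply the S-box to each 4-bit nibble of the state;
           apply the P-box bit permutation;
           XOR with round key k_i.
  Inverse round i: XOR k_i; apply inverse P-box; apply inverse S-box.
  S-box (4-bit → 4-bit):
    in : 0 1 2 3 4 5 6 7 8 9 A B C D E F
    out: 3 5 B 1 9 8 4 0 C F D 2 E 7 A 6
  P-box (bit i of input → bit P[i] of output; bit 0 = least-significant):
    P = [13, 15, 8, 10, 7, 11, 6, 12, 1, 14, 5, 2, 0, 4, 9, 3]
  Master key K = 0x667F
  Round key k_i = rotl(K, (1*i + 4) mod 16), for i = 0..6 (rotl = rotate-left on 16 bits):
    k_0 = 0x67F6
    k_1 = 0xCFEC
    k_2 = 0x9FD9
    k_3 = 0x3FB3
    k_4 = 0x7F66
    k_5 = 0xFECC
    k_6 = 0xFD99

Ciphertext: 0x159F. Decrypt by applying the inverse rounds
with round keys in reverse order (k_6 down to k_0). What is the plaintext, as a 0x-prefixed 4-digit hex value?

0x15E4

s_0 = ciphertext = 0x159F
s_1 = InvRound(s_0, k_6) = 0x72B0
s_2 = InvRound(s_1, k_5) = 0xE8FE
s_3 = InvRound(s_2, k_4) = 0xC74C
s_4 = InvRound(s_3, k_3) = 0x2990
s_5 = InvRound(s_4, k_2) = 0xA782
s_6 = InvRound(s_5, k_1) = 0x59F3
s_7 = InvRound(s_6, k_0) = 0x15E4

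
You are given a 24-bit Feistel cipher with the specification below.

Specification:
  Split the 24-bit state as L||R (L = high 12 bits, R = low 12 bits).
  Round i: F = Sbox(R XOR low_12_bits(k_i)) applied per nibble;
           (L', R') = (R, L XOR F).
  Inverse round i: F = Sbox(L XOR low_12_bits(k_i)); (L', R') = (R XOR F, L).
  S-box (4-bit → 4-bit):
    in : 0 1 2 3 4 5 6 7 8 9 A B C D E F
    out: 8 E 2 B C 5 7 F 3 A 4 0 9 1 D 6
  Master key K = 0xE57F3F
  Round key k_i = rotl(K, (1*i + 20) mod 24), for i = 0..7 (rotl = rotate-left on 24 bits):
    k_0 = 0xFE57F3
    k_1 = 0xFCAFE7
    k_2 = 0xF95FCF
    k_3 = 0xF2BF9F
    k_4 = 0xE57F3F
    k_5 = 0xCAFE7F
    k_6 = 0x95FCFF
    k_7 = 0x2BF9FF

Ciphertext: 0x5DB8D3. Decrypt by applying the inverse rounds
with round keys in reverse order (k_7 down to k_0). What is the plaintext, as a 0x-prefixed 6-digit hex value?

s_0 = ciphertext = 0x5DB8D3
s_1 = InvRound(s_0, k_7) = 0x1FF5DB
s_2 = InvRound(s_1, k_6) = 0x4531FF
s_3 = InvRound(s_2, k_5) = 0x5D6453
s_4 = InvRound(s_3, k_4) = 0x0895D6
s_5 = InvRound(s_4, k_3) = 0x331089
s_6 = InvRound(s_5, k_2) = 0x9E4331
s_7 = InvRound(s_6, k_1) = 0x4BA9E4
s_8 = InvRound(s_7, k_0) = 0x22E4BA

0x22E4BA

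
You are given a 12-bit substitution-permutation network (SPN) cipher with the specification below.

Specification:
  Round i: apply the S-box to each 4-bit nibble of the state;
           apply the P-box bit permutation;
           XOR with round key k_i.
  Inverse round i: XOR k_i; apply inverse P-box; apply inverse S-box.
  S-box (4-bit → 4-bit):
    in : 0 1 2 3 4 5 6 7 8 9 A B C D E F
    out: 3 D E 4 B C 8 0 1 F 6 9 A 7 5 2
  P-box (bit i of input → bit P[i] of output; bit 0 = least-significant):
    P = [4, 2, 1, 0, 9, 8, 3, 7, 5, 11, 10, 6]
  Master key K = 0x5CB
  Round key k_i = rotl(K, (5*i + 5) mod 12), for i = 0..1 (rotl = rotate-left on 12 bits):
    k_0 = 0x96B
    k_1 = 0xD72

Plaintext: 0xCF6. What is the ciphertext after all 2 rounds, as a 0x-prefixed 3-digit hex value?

s_0 = plaintext = 0xCF6
s_1 = Round(s_0, k_0) = 0x02A
s_2 = Round(s_1, k_1) = 0x4DC

0x4DC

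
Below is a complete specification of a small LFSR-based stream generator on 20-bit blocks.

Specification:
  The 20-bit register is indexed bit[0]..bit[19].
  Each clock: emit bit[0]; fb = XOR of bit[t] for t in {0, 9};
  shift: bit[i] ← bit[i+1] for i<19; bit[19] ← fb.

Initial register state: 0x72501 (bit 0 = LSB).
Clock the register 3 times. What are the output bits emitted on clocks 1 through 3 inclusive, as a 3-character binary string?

reg_0 = 0x72501
clock 1: out=1, reg = 0xB9280
clock 2: out=0, reg = 0xDC940
clock 3: out=0, reg = 0x6E4A0

100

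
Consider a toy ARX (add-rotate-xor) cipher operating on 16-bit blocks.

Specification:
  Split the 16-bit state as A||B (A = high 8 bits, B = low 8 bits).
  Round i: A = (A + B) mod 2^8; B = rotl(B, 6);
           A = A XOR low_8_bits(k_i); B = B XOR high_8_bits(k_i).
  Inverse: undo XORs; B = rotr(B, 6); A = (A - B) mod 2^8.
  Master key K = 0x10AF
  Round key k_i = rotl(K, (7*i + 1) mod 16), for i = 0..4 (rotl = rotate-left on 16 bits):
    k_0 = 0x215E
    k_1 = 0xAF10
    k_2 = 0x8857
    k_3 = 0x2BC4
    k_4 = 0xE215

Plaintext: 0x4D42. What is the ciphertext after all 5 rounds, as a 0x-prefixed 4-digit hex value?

s_0 = plaintext = 0x4D42
s_1 = Round(s_0, k_0) = 0xD1B1
s_2 = Round(s_1, k_1) = 0x92C3
s_3 = Round(s_2, k_2) = 0x0278
s_4 = Round(s_3, k_3) = 0xBE35
s_5 = Round(s_4, k_4) = 0xE6AF

0xE6AF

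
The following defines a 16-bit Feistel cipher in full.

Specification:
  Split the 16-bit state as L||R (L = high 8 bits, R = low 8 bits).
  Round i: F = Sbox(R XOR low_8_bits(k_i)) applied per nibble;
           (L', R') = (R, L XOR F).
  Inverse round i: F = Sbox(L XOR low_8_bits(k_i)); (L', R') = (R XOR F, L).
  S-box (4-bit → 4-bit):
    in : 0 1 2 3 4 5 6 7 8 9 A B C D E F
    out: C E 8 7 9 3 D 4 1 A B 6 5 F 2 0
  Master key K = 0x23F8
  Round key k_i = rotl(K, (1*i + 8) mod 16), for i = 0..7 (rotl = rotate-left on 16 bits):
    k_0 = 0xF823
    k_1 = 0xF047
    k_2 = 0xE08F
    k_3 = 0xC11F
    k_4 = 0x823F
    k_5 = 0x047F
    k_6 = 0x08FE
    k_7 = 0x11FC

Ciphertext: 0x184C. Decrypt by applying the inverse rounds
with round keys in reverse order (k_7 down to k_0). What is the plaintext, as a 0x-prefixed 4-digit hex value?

s_0 = ciphertext = 0x184C
s_1 = InvRound(s_0, k_7) = 0x6518
s_2 = InvRound(s_1, k_6) = 0xBE65
s_3 = InvRound(s_2, k_5) = 0x3BBE
s_4 = InvRound(s_3, k_4) = 0x773B
s_5 = InvRound(s_4, k_3) = 0xEA77
s_6 = InvRound(s_5, k_2) = 0xA4EA
s_7 = InvRound(s_6, k_1) = 0xCDA4
s_8 = InvRound(s_7, k_0) = 0x86CD

0x86CD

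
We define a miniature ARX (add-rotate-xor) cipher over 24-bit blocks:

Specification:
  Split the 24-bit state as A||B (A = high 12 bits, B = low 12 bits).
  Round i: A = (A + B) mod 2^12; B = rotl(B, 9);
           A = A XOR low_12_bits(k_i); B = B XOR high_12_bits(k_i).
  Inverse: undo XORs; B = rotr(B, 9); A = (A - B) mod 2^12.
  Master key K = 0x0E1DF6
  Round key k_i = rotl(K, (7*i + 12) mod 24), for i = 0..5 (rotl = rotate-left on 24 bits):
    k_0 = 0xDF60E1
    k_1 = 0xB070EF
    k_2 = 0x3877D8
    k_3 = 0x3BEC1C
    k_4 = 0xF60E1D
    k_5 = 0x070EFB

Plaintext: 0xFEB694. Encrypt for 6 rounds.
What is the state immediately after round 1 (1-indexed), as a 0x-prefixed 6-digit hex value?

s_0 = plaintext = 0xFEB694
s_1 = Round(s_0, k_0) = 0x69E524
s_2 = Round(s_1, k_1) = 0xB2D3A3
s_3 = Round(s_2, k_2) = 0x9085F3
s_4 = Round(s_3, k_3) = 0x2E7500
s_5 = Round(s_4, k_4) = 0x9FAFC0
s_6 = Round(s_5, k_5) = 0x741188

0x69E524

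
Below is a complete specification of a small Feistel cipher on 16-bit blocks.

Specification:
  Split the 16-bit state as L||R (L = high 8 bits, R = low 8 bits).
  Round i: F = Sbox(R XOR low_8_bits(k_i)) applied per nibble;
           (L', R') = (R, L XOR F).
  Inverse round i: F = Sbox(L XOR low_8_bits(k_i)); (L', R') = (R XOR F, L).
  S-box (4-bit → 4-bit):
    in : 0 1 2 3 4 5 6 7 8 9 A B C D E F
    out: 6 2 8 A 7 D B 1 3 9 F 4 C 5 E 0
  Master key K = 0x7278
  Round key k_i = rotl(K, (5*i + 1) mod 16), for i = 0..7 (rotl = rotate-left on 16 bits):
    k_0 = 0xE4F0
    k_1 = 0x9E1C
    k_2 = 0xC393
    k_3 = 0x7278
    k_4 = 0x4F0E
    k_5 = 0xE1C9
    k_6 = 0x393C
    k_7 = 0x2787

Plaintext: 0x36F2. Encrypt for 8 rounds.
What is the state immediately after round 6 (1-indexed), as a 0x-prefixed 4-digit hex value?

s_0 = plaintext = 0x36F2
s_1 = Round(s_0, k_0) = 0xF25E
s_2 = Round(s_1, k_1) = 0x5E8A
s_3 = Round(s_2, k_2) = 0x8A77
s_4 = Round(s_3, k_3) = 0x77EA
s_5 = Round(s_4, k_4) = 0xEA90
s_6 = Round(s_5, k_5) = 0x9033
s_7 = Round(s_6, k_6) = 0x33F0
s_8 = Round(s_7, k_7) = 0xF022

0x9033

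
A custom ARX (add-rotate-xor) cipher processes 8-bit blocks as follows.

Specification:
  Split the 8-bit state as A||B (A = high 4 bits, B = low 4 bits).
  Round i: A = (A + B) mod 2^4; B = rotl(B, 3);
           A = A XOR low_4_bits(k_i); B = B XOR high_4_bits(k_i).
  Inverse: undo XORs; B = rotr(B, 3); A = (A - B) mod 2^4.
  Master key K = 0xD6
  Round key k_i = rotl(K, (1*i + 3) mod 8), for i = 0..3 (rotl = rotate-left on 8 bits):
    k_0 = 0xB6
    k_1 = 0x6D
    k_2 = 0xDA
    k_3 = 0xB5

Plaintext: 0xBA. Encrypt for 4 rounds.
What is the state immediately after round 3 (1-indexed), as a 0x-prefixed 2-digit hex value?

s_0 = plaintext = 0xBA
s_1 = Round(s_0, k_0) = 0x3E
s_2 = Round(s_1, k_1) = 0xC1
s_3 = Round(s_2, k_2) = 0x75
s_4 = Round(s_3, k_3) = 0x91

0x75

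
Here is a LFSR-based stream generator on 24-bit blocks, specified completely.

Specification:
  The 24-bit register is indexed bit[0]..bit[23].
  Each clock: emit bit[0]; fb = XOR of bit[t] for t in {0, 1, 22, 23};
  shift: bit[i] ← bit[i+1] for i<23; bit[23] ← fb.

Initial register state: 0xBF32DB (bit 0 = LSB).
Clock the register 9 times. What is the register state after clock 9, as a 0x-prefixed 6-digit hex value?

0xF3DF99

reg_0 = 0xBF32DB
clock 1: out=1, reg = 0xDF996D
clock 2: out=1, reg = 0xEFCCB6
clock 3: out=0, reg = 0xF7E65B
clock 4: out=1, reg = 0x7BF32D
clock 5: out=1, reg = 0x3DF996
clock 6: out=0, reg = 0x9EFCCB
clock 7: out=1, reg = 0xCF7E65
clock 8: out=1, reg = 0xE7BF32
clock 9: out=0, reg = 0xF3DF99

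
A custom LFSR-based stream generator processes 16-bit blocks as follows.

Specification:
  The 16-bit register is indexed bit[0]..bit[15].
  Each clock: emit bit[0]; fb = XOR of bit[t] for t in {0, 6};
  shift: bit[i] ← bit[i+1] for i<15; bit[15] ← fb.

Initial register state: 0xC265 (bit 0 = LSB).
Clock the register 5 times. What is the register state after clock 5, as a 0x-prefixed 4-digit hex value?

reg_0 = 0xC265
clock 1: out=1, reg = 0x6132
clock 2: out=0, reg = 0x3099
clock 3: out=1, reg = 0x984C
clock 4: out=0, reg = 0xCC26
clock 5: out=0, reg = 0x6613

0x6613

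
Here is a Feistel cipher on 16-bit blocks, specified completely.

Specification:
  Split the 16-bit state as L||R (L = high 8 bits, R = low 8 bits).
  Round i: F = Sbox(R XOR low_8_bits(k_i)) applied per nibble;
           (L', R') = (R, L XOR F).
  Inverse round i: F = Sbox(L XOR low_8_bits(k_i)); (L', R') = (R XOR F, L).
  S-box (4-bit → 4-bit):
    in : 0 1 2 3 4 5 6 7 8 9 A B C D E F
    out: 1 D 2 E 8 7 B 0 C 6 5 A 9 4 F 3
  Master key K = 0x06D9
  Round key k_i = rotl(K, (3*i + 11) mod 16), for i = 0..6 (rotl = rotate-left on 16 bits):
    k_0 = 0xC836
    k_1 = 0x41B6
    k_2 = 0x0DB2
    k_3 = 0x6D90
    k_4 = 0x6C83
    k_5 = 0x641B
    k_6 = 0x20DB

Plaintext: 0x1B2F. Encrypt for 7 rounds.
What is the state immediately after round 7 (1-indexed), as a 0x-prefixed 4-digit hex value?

s_0 = plaintext = 0x1B2F
s_1 = Round(s_0, k_0) = 0x2FCD
s_2 = Round(s_1, k_1) = 0xCD25
s_3 = Round(s_2, k_2) = 0x25AD
s_4 = Round(s_3, k_3) = 0xADC1
s_5 = Round(s_4, k_4) = 0xC12F
s_6 = Round(s_5, k_5) = 0x2F29
s_7 = Round(s_6, k_6) = 0x291D

0x291D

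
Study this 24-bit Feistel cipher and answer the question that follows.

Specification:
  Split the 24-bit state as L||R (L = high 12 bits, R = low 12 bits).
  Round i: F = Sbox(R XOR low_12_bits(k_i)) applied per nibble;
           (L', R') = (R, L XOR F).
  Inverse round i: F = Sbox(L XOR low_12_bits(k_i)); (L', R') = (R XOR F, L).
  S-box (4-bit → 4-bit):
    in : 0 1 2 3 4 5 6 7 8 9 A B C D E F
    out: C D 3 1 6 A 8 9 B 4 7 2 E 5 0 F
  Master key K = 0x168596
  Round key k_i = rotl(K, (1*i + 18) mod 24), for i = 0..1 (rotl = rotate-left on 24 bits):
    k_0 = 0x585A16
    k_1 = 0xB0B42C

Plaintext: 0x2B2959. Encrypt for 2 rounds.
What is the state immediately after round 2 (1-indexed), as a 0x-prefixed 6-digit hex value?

s_0 = plaintext = 0x2B2959
s_1 = Round(s_0, k_0) = 0x9593DD
s_2 = Round(s_1, k_1) = 0x3DD0A4

0x3DD0A4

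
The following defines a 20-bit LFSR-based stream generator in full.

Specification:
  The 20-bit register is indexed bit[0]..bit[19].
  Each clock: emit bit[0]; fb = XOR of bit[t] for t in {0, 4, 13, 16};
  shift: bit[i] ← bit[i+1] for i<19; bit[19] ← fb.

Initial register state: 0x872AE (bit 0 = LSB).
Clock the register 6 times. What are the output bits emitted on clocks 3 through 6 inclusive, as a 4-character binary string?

reg_0 = 0x872AE
clock 1: out=0, reg = 0xC3957
clock 2: out=1, reg = 0xE1CAB
clock 3: out=1, reg = 0xF0E55
clock 4: out=1, reg = 0xF872A
clock 5: out=0, reg = 0xFC395
clock 6: out=1, reg = 0xFE1CA

1101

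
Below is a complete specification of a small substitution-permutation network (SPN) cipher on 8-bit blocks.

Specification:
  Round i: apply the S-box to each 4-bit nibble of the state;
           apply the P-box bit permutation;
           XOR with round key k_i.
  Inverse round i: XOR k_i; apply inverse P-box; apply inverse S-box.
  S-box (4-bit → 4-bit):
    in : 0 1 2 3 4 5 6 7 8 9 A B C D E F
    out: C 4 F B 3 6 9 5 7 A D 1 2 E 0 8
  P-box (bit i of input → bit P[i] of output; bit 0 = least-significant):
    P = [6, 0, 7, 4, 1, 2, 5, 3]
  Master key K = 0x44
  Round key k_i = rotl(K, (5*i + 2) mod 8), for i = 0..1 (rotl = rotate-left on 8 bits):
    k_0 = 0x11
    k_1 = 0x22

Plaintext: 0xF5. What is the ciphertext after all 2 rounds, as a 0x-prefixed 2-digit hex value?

0xEF

s_0 = plaintext = 0xF5
s_1 = Round(s_0, k_0) = 0x98
s_2 = Round(s_1, k_1) = 0xEF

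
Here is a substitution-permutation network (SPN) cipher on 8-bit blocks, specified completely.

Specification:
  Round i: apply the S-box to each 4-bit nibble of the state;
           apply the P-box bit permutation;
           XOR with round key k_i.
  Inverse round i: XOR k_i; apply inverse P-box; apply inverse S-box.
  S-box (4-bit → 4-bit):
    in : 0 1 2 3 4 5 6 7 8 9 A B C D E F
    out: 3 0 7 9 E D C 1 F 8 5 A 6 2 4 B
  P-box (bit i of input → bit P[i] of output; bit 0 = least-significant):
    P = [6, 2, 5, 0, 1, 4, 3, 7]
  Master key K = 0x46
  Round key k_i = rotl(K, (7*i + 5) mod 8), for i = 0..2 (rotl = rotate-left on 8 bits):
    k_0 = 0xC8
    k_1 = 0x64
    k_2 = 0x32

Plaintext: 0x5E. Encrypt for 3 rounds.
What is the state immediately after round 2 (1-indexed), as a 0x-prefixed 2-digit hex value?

0x88

s_0 = plaintext = 0x5E
s_1 = Round(s_0, k_0) = 0x62
s_2 = Round(s_1, k_1) = 0x88
s_3 = Round(s_2, k_2) = 0xCD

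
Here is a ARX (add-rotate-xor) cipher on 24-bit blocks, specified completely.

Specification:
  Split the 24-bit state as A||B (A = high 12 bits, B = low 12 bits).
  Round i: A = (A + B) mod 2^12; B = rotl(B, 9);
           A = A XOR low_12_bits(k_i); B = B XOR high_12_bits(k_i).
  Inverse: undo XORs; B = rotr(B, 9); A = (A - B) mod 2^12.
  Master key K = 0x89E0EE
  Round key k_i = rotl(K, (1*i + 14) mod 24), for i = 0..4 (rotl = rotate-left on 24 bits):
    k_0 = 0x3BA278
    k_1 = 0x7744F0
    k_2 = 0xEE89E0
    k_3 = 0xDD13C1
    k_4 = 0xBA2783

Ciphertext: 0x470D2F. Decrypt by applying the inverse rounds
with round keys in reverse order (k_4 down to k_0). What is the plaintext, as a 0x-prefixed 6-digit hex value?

0xE428AB

s_0 = ciphertext = 0x470D2F
s_1 = InvRound(s_0, k_4) = 0xF8846B
s_2 = InvRound(s_1, k_3) = 0xE75DD4
s_3 = InvRound(s_2, k_2) = 0xDB49E1
s_4 = InvRound(s_3, k_1) = 0x4954AF
s_5 = InvRound(s_4, k_0) = 0xE428AB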